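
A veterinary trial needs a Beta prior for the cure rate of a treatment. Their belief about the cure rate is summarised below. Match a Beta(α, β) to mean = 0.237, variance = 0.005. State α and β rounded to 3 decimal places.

α = 8.334, β = 26.832

Let s = α+β. The Beta variance is μ(1−μ)/(s+1).
So s+1 = μ(1−μ)/σ² = (0.237×0.763)/0.005 = 0.180831/0.005 = 36.1662, giving s = 35.1662.
Then α = μs = 0.237×35.1662 = 8.334 and β = (1−μ)s = 0.763×35.1662 = 26.832.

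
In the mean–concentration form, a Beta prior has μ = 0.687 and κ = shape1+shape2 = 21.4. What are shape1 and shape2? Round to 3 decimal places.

Split κ in proportion μ : (1−μ): shape1 = 0.687·21.4 = 14.702, shape2 = 21.4 − 14.702 = 6.698.

shape1 = 14.702, shape2 = 6.698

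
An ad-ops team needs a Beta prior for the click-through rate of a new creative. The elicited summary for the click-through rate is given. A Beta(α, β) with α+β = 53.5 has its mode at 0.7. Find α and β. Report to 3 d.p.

For α,β>1 the mode is (α−1)/(α+β−2), so α = mode·(κ−2)+1 = 0.7×51.5+1 = 37.050.
And β = (1−mode)·(κ−2)+1 = 0.3×51.5+1 = 16.450.

α = 37.050, β = 16.450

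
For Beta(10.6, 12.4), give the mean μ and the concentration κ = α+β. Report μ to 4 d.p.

κ = α+β = 10.6+12.4 = 23.0; μ = α/κ = 10.6/23.0 = 0.4609.

μ = 0.4609, κ = 23.0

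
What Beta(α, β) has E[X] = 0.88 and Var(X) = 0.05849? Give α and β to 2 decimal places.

By moment matching, α+β = μ(1−μ)/σ² − 1 = (0.88·0.12)/0.05849 − 1 = 1.8054 − 1 = 0.8054.
Since α/(α+β) = μ, α = 0.88·0.8054 = 0.71 and β = 0.12·0.8054 = 0.10.

α = 0.71, β = 0.10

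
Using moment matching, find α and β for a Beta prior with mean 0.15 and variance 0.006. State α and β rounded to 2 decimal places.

α = 3.04, β = 17.21

Write ν = α+β; then α = μν and Var = μ(1−μ)/(ν+1).
ν = μ(1−μ)/Var − 1 = 0.1275/0.006 − 1 = 20.2500.
α = 0.15·20.2500 = 3.04, β = 0.85·20.2500 = 17.21.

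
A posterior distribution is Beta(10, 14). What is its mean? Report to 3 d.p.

E[X] = α/(α+β) = 10/24 = 0.417.

0.417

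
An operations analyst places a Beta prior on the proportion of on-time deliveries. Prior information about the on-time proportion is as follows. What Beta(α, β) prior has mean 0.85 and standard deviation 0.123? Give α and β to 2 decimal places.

α = 6.31, β = 1.11

σ² = 0.123² = 0.015129.
With s = α+β, Var = μ(1−μ)/(s+1), so s+1 = (0.85×0.15)/0.015129 = 8.4275 and s = 7.4275.
α = μs = 6.31, β = (1−μ)s = 1.11.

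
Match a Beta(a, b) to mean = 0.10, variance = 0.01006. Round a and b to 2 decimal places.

By moment matching, a+b = μ(1−μ)/σ² − 1 = (0.10·0.90)/0.01006 − 1 = 8.9463 − 1 = 7.9463.
Since a/(a+b) = μ, a = 0.10·7.9463 = 0.79 and b = 0.90·7.9463 = 7.15.

a = 0.79, b = 7.15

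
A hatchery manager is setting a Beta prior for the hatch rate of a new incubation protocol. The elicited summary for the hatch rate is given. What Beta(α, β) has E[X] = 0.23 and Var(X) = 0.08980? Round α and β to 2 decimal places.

α = 0.22, β = 0.75

Write ν = α+β; then α = μν and Var = μ(1−μ)/(ν+1).
ν = μ(1−μ)/Var − 1 = 0.1771/0.08980 − 1 = 0.9722.
α = 0.23·0.9722 = 0.22, β = 0.77·0.9722 = 0.75.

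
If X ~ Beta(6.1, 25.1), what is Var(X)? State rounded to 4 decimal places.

0.0049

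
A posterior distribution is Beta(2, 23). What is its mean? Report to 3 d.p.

0.080

E[X] = α/(α+β) = 2/25 = 0.080.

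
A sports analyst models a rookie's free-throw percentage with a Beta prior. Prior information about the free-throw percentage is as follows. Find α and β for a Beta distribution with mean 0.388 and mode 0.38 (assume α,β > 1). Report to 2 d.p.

α = 11.64, β = 18.36

Let s = α+β. Mean gives α = μs = 0.388s; mode gives (α−1)/(s−2) = 0.38.
Substituting: 0.388s − 1 = 0.38(s−2) = 0.38s − 0.76, so 0.008s = 0.24 and s = 30.0000.
Then α = 0.388×30.0000 = 11.64 and β = s−α = 18.36.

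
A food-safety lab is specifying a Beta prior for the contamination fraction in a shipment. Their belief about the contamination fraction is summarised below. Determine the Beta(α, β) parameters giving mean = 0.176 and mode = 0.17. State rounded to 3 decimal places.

α = 19.360, β = 90.640

With s = α+β: μ = α/s and mode = (α−1)/(s−2). Eliminating α = μs,
μs − 1 = m(s−2) ⇒ s(μ−m) = 1−2m ⇒ s = 0.66/0.006 = 110.0000.
So α = μs = 19.360, β = (1−μ)s = 90.640.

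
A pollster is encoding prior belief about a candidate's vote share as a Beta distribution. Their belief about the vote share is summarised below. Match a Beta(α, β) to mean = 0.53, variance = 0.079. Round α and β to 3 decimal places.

α = 1.141, β = 1.012

By moment matching, α+β = μ(1−μ)/σ² − 1 = (0.53·0.47)/0.079 − 1 = 3.1532 − 1 = 2.1532.
Since α/(α+β) = μ, α = 0.53·2.1532 = 1.141 and β = 0.47·2.1532 = 1.012.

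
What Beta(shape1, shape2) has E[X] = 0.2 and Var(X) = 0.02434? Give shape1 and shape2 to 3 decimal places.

shape1 = 1.115, shape2 = 4.459

By moment matching, shape1+shape2 = μ(1−μ)/σ² − 1 = (0.2·0.8)/0.02434 − 1 = 6.5735 − 1 = 5.5735.
Since shape1/(shape1+shape2) = μ, shape1 = 0.2·5.5735 = 1.115 and shape2 = 0.8·5.5735 = 4.459.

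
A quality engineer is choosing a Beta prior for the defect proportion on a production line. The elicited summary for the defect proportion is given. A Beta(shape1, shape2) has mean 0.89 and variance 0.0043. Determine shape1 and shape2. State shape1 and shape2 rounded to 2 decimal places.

Write ν = shape1+shape2; then shape1 = μν and Var = μ(1−μ)/(ν+1).
ν = μ(1−μ)/Var − 1 = 0.0979/0.0043 − 1 = 21.7674.
shape1 = 0.89·21.7674 = 19.37, shape2 = 0.11·21.7674 = 2.39.

shape1 = 19.37, shape2 = 2.39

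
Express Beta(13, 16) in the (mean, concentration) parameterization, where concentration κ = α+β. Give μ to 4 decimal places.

κ = α+β = 13+16 = 29; μ = α/κ = 13/29 = 0.4483.

μ = 0.4483, κ = 29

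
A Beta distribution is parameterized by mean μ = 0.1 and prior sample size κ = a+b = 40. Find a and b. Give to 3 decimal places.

a = 4.000, b = 36.000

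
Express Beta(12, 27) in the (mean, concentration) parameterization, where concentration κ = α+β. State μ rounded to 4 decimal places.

μ = 0.3077, κ = 39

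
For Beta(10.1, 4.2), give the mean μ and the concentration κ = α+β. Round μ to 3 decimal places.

κ = α+β = 10.1+4.2 = 14.3; μ = α/κ = 10.1/14.3 = 0.706.

μ = 0.706, κ = 14.3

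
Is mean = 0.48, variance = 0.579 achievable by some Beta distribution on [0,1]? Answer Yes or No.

No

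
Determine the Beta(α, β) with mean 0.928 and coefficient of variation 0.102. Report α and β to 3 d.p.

α = 5.992, β = 0.465

Var = (CV·μ)² = (0.102×0.928)² = 0.008960.
α+β = μ(1−μ)/Var − 1 = 0.066816/0.008960 − 1 = 6.4573.
Thus α = 0.928·6.4573 = 5.992 and β = 0.072·6.4573 = 0.465.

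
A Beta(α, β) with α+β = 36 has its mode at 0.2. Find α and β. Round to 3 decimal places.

α = 7.800, β = 28.200

Since the density peak of Beta(α,β) is at (α−1)/(α+β−2),
α = 1 + 0.2(36−2) = 7.800 and β = 36 − 7.800 = 28.200.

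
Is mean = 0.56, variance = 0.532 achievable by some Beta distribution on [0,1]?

No

For any Beta, Var(X) < E[X]·(1−E[X]).
Here μ(1−μ) = 0.56×0.44 = 0.2464, and 0.532 ≥ 0.2464.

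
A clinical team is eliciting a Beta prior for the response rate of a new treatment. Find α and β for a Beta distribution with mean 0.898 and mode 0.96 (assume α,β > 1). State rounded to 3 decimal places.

With s = α+β: μ = α/s and mode = (α−1)/(s−2). Eliminating α = μs,
μs − 1 = m(s−2) ⇒ s(μ−m) = 1−2m ⇒ s = -0.92/-0.062 = 14.8387.
So α = μs = 13.325, β = (1−μ)s = 1.514.

α = 13.325, β = 1.514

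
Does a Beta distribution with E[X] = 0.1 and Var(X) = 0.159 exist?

No

For any Beta, Var(X) < E[X]·(1−E[X]).
Here μ(1−μ) = 0.1×0.9 = 0.09, and 0.159 ≥ 0.09.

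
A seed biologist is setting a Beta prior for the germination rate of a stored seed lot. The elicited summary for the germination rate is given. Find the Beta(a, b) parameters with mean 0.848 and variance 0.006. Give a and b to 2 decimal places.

By moment matching, a+b = μ(1−μ)/σ² − 1 = (0.848·0.152)/0.006 − 1 = 21.4827 − 1 = 20.4827.
Since a/(a+b) = μ, a = 0.848·20.4827 = 17.37 and b = 0.152·20.4827 = 3.11.

a = 17.37, b = 3.11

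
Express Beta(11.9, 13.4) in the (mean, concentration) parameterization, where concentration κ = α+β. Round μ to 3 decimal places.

κ = α+β = 11.9+13.4 = 25.3; μ = α/κ = 11.9/25.3 = 0.470.

μ = 0.470, κ = 25.3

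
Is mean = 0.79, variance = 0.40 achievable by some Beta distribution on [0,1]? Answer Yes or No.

No

For any Beta, Var(X) < E[X]·(1−E[X]).
Here μ(1−μ) = 0.79×0.21 = 0.1659, and 0.40 ≥ 0.1659.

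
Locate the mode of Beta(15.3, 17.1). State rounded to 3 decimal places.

0.470

The density x^(α−1)(1−x)^(β−1) is maximised at (α−1)/(α+β−2) = 14.3/30.4 = 0.470.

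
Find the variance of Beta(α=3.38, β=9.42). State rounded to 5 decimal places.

α+β = 12.80 and αβ = 31.8396, so Var = αβ/[(α+β)²(α+β+1)] = 31.8396/2260.992000 = 0.01408.

0.01408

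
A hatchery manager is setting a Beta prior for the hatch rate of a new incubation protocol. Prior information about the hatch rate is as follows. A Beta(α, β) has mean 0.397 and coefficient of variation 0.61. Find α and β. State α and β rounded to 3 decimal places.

σ = CV·μ = 0.61×0.397 = 0.24217, so σ² = 0.058646.
s+1 = μ(1−μ)/σ² = 0.239391/0.058646 = 4.0819, so s = α+β = 3.0819.
α = μs = 1.224, β = (1−μ)s = 1.858.

α = 1.224, β = 1.858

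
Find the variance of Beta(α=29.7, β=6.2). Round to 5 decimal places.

0.00387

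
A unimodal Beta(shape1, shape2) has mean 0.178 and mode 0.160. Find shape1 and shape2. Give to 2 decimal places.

shape1 = 6.72, shape2 = 31.05

With s = shape1+shape2: μ = shape1/s and mode = (shape1−1)/(s−2). Eliminating shape1 = μs,
μs − 1 = m(s−2) ⇒ s(μ−m) = 1−2m ⇒ s = 0.680/0.018 = 37.7778.
So shape1 = μs = 6.72, shape2 = (1−μ)s = 31.05.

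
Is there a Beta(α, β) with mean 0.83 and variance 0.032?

A Beta with mean μ has variance μ(1−μ)/(α+β+1) < μ(1−μ).
Here μ(1−μ) = 0.83×0.17 = 0.1411, and 0.032 < 0.1411.

Yes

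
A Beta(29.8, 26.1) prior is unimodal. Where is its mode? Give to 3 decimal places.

The density x^(α−1)(1−x)^(β−1) is maximised at (α−1)/(α+β−2) = 28.8/53.9 = 0.534.

0.534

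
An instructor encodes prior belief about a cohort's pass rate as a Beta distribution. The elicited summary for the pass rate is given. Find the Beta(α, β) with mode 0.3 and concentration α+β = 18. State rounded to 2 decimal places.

Since the density peak of Beta(α,β) is at (α−1)/(α+β−2),
α = 1 + 0.3(18−2) = 5.80 and β = 18 − 5.80 = 12.20.

α = 5.80, β = 12.20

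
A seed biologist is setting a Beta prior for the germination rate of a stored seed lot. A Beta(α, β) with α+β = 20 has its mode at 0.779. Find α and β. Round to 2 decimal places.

Since the density peak of Beta(α,β) is at (α−1)/(α+β−2),
α = 1 + 0.779(20−2) = 15.02 and β = 20 − 15.02 = 4.98.

α = 15.02, β = 4.98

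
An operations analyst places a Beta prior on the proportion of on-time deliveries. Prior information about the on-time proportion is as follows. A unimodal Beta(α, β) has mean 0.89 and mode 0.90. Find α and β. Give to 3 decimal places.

With s = α+β: μ = α/s and mode = (α−1)/(s−2). Eliminating α = μs,
μs − 1 = m(s−2) ⇒ s(μ−m) = 1−2m ⇒ s = -0.80/-0.01 = 80.0000.
So α = μs = 71.200, β = (1−μ)s = 8.800.

α = 71.200, β = 8.800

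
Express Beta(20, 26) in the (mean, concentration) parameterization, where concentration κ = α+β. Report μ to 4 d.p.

μ = 0.4348, κ = 46

κ = α+β = 20+26 = 46; μ = α/κ = 20/46 = 0.4348.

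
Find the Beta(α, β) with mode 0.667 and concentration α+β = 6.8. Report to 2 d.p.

Mode = (α−1)/(κ−2) with κ = α+β, so α−1 = 0.667·4.8 = 3.20.
α = 4.20; β = κ − α = 2.60.

α = 4.20, β = 2.60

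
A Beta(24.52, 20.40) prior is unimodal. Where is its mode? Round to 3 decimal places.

0.548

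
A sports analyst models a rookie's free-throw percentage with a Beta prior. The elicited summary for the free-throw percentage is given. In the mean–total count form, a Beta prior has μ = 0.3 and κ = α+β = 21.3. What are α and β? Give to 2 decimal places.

α = 6.39, β = 14.91

α = μκ = 0.3×21.3 = 6.39 and β = (1−μ)κ = 0.7×21.3 = 14.91.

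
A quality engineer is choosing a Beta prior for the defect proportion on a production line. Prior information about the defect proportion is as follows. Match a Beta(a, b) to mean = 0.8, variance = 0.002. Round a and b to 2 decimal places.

a = 63.20, b = 15.80

By moment matching, a+b = μ(1−μ)/σ² − 1 = (0.8·0.2)/0.002 − 1 = 80.0000 − 1 = 79.0000.
Since a/(a+b) = μ, a = 0.8·79.0000 = 63.20 and b = 0.2·79.0000 = 15.80.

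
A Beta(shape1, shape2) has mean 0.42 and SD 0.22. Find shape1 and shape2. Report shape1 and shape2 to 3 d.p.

Variance = 0.22² = 0.0484. The moment-matching identity shape1+shape2 = μ(1−μ)/Var − 1 gives
shape1+shape2 = 0.2436/0.0484 − 1 = 4.0331, so shape1 = μ·4.0331 = 1.694 and shape2 = (1−μ)·4.0331 = 2.339.

shape1 = 1.694, shape2 = 2.339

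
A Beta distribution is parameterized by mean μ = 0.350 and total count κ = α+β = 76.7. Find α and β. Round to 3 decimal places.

α = 26.845, β = 49.855

α = μκ = 0.350×76.7 = 26.845 and β = (1−μ)κ = 0.650×76.7 = 49.855.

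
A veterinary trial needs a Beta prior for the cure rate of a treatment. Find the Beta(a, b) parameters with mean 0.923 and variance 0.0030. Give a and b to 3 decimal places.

a = 20.943, b = 1.747

Let s = a+b. The Beta variance is μ(1−μ)/(s+1).
So s+1 = μ(1−μ)/σ² = (0.923×0.077)/0.0030 = 0.071071/0.0030 = 23.6903, giving s = 22.6903.
Then a = μs = 0.923×22.6903 = 20.943 and b = (1−μ)s = 0.077×22.6903 = 1.747.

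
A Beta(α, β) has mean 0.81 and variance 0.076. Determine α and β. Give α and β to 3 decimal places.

α = 0.830, β = 0.195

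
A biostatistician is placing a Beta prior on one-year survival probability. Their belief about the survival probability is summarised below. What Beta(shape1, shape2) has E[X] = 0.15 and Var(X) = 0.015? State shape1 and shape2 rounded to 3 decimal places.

shape1 = 1.125, shape2 = 6.375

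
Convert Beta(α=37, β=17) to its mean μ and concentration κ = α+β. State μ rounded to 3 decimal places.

μ = 0.685, κ = 54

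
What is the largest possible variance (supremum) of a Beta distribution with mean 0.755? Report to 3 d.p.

0.185

For fixed mean μ the Beta variance is μ(1−μ)/(α+β+1), increasing as α+β decreases.
Its least upper bound (not attained) is μ(1−μ) = 0.755·0.245 = 0.185.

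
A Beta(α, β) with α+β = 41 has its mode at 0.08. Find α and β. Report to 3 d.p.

α = 4.120, β = 36.880

For α,β>1 the mode is (α−1)/(α+β−2), so α = mode·(κ−2)+1 = 0.08×39+1 = 4.120.
And β = (1−mode)·(κ−2)+1 = 0.92×39+1 = 36.880.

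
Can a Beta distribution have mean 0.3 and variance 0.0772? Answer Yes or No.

The Beta variance bound is σ² < μ(1−μ).
Here μ(1−μ) = 0.3×0.7 = 0.21, and 0.0772 < 0.21.

Yes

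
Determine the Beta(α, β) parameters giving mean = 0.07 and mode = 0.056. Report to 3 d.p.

Let s = α+β. Mean gives α = μs = 0.07s; mode gives (α−1)/(s−2) = 0.056.
Substituting: 0.07s − 1 = 0.056(s−2) = 0.056s − 0.112, so 0.014s = 0.888 and s = 63.4286.
Then α = 0.07×63.4286 = 4.440 and β = s−α = 58.989.

α = 4.440, β = 58.989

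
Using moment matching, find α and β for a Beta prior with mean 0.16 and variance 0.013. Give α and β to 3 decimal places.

α = 1.494, β = 7.844

By moment matching, α+β = μ(1−μ)/σ² − 1 = (0.16·0.84)/0.013 − 1 = 10.3385 − 1 = 9.3385.
Since α/(α+β) = μ, α = 0.16·9.3385 = 1.494 and β = 0.84·9.3385 = 7.844.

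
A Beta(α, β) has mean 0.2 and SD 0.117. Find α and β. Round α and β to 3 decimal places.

First σ² = 0.013689. Setting α = μn, β = (1−μ)n with n = α+β,
μ(1−μ)/(n+1) = 0.013689 ⇒ n+1 = 0.16/0.013689 = 11.6882 ⇒ n = 10.6882.
Hence α = 0.2×10.6882 = 2.138, β = 0.8×10.6882 = 8.551.

α = 2.138, β = 8.551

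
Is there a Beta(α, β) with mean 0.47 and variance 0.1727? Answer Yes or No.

Yes

For any Beta, Var(X) < E[X]·(1−E[X]).
Here μ(1−μ) = 0.47×0.53 = 0.2491, and 0.1727 < 0.2491.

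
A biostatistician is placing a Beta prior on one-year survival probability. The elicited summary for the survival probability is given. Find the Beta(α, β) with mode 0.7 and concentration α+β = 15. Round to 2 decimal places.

α = 10.10, β = 4.90

For α,β>1 the mode is (α−1)/(α+β−2), so α = mode·(κ−2)+1 = 0.7×13+1 = 10.10.
And β = (1−mode)·(κ−2)+1 = 0.3×13+1 = 4.90.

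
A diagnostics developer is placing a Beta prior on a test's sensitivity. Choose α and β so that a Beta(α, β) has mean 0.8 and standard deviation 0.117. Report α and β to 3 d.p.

α = 8.551, β = 2.138

σ² = 0.117² = 0.013689.
With s = α+β, Var = μ(1−μ)/(s+1), so s+1 = (0.8×0.2)/0.013689 = 11.6882 and s = 10.6882.
α = μs = 8.551, β = (1−μ)s = 2.138.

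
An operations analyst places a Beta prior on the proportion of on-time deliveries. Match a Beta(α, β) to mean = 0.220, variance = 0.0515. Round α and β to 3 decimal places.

By moment matching, α+β = μ(1−μ)/σ² − 1 = (0.220·0.780)/0.0515 − 1 = 3.3320 − 1 = 2.3320.
Since α/(α+β) = μ, α = 0.220·2.3320 = 0.513 and β = 0.780·2.3320 = 1.819.

α = 0.513, β = 1.819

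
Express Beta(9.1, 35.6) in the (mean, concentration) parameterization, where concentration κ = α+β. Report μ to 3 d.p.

μ = 0.204, κ = 44.7

κ = α+β = 9.1+35.6 = 44.7; μ = α/κ = 9.1/44.7 = 0.204.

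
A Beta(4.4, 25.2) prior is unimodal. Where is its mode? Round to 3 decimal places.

0.123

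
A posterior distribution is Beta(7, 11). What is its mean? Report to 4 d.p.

0.3889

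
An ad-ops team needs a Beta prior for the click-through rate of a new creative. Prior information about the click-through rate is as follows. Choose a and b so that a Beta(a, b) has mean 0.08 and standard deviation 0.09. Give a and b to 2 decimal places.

Variance = 0.09² = 0.0081. The moment-matching identity a+b = μ(1−μ)/Var − 1 gives
a+b = 0.0736/0.0081 − 1 = 8.0864, so a = μ·8.0864 = 0.65 and b = (1−μ)·8.0864 = 7.44.

a = 0.65, b = 7.44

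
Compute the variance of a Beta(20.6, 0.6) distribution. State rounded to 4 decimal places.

0.0012

Var = αβ/[(α+β)²(α+β+1)] = (20.6×0.6)/(21.2²×22.2) = 12.36/9977.568 = 0.0012.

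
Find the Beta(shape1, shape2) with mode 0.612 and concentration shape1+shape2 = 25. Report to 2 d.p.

shape1 = 15.08, shape2 = 9.92

Since the density peak of Beta(shape1,shape2) is at (shape1−1)/(shape1+shape2−2),
shape1 = 1 + 0.612(25−2) = 15.08 and shape2 = 25 − 15.08 = 9.92.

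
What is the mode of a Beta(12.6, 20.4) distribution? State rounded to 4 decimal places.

0.3742

The density x^(α−1)(1−x)^(β−1) is maximised at (α−1)/(α+β−2) = 11.6/31.0 = 0.3742.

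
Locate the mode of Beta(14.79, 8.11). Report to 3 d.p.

With α,β > 1, mode = (α−1)/(α+β−2) = 13.79/20.90 = 0.660.

0.660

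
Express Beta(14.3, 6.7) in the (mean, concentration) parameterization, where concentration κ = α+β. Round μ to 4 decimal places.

μ = 0.6810, κ = 21.0

κ = α+β = 14.3+6.7 = 21.0; μ = α/κ = 14.3/21.0 = 0.6810.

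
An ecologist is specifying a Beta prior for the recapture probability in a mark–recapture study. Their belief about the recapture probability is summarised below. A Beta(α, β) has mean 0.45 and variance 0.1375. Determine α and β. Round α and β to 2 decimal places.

α = 0.36, β = 0.44

By moment matching, α+β = μ(1−μ)/σ² − 1 = (0.45·0.55)/0.1375 − 1 = 1.8000 − 1 = 0.8000.
Since α/(α+β) = μ, α = 0.45·0.8000 = 0.36 and β = 0.55·0.8000 = 0.44.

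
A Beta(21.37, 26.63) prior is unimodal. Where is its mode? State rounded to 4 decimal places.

0.4428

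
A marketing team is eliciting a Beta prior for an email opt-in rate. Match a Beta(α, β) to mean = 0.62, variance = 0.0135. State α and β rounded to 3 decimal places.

Let s = α+β. The Beta variance is μ(1−μ)/(s+1).
So s+1 = μ(1−μ)/σ² = (0.62×0.38)/0.0135 = 0.2356/0.0135 = 17.4519, giving s = 16.4519.
Then α = μs = 0.62×16.4519 = 10.200 and β = (1−μ)s = 0.38×16.4519 = 6.252.

α = 10.200, β = 6.252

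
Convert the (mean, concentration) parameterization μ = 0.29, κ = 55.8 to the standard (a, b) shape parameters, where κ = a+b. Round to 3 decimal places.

a = 16.182, b = 39.618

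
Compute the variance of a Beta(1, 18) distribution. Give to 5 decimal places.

0.00249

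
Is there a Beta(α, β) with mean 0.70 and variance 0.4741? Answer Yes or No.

A Beta with mean μ has variance μ(1−μ)/(α+β+1) < μ(1−μ).
Here μ(1−μ) = 0.70×0.30 = 0.2100, and 0.4741 ≥ 0.2100.

No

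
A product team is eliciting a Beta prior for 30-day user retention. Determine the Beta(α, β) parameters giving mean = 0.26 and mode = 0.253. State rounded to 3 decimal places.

Let s = α+β. Mean gives α = μs = 0.26s; mode gives (α−1)/(s−2) = 0.253.
Substituting: 0.26s − 1 = 0.253(s−2) = 0.253s − 0.506, so 0.007s = 0.494 and s = 70.5714.
Then α = 0.26×70.5714 = 18.349 and β = s−α = 52.223.

α = 18.349, β = 52.223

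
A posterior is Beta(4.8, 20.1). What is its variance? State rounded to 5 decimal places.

0.00601

μ = 4.8/24.9 = 0.192771; Var = μ(1−μ)/(α+β+1) = 0.1556104/25.9 = 0.00601.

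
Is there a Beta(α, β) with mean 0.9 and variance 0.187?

For any Beta, Var(X) < E[X]·(1−E[X]).
Here μ(1−μ) = 0.9×0.1 = 0.09, and 0.187 ≥ 0.09.

No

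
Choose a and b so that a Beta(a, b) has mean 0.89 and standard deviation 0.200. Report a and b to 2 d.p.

First σ² = 0.040000. Setting a = μn, b = (1−μ)n with n = a+b,
μ(1−μ)/(n+1) = 0.040000 ⇒ n+1 = 0.0979/0.040000 = 2.4475 ⇒ n = 1.4475.
Hence a = 0.89×1.4475 = 1.29, b = 0.11×1.4475 = 0.16.

a = 1.29, b = 0.16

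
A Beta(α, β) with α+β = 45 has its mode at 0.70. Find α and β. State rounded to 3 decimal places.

α = 31.100, β = 13.900

Mode = (α−1)/(κ−2) with κ = α+β, so α−1 = 0.70·43 = 30.100.
α = 31.100; β = κ − α = 13.900.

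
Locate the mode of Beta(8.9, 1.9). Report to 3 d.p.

0.898

The density x^(α−1)(1−x)^(β−1) is maximised at (α−1)/(α+β−2) = 7.9/8.8 = 0.898.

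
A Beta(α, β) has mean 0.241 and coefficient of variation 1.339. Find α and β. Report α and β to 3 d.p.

α = 0.182, β = 0.574

Var = (CV·μ)² = (1.339×0.241)² = 0.104135.
α+β = μ(1−μ)/Var − 1 = 0.182919/0.104135 − 1 = 0.7566.
Thus α = 0.241·0.7566 = 0.182 and β = 0.759·0.7566 = 0.574.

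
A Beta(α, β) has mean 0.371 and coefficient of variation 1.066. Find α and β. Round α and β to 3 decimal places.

α = 0.183, β = 0.309

Var = (CV·μ)² = (1.066×0.371)² = 0.156409.
α+β = μ(1−μ)/Var − 1 = 0.233359/0.156409 − 1 = 0.4920.
Thus α = 0.371·0.4920 = 0.183 and β = 0.629·0.4920 = 0.309.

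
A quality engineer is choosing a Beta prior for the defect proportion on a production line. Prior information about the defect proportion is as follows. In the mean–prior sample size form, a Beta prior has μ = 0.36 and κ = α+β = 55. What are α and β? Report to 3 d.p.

α = 19.800, β = 35.200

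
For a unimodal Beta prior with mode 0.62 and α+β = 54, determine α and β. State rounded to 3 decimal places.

α = 33.240, β = 20.760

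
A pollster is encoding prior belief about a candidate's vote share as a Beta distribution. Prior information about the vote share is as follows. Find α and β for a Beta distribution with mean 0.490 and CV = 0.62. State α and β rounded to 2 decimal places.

α = 0.84, β = 0.87

σ = CV·μ = 0.62×0.490 = 0.30380, so σ² = 0.092294.
s+1 = μ(1−μ)/σ² = 0.249900/0.092294 = 2.7076, so s = α+β = 1.7076.
α = μs = 0.84, β = (1−μ)s = 0.87.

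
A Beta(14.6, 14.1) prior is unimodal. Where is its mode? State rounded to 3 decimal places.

0.509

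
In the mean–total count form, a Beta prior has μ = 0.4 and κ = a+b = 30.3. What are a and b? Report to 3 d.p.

a = 12.120, b = 18.180

Split κ in proportion μ : (1−μ): a = 0.4·30.3 = 12.120, b = 30.3 − 12.120 = 18.180.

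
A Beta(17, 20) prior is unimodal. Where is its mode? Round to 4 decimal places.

The density x^(α−1)(1−x)^(β−1) is maximised at (α−1)/(α+β−2) = 16/35 = 0.4571.

0.4571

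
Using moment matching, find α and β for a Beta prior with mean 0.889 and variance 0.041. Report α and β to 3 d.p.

By moment matching, α+β = μ(1−μ)/σ² − 1 = (0.889·0.111)/0.041 − 1 = 2.4068 − 1 = 1.4068.
Since α/(α+β) = μ, α = 0.889·1.4068 = 1.251 and β = 0.111·1.4068 = 0.156.

α = 1.251, β = 0.156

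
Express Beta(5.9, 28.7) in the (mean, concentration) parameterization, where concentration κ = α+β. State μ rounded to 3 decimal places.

μ = 0.171, κ = 34.6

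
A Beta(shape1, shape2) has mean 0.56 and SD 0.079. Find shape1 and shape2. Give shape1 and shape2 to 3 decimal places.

shape1 = 21.549, shape2 = 16.932

σ² = 0.079² = 0.006241.
With s = shape1+shape2, Var = μ(1−μ)/(s+1), so s+1 = (0.56×0.44)/0.006241 = 39.4809 and s = 38.4809.
shape1 = μs = 21.549, shape2 = (1−μ)s = 16.932.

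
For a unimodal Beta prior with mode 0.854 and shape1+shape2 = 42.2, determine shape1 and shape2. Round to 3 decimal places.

shape1 = 35.331, shape2 = 6.869

Mode = (shape1−1)/(κ−2) with κ = shape1+shape2, so shape1−1 = 0.854·40.2 = 34.331.
shape1 = 35.331; shape2 = κ − shape1 = 6.869.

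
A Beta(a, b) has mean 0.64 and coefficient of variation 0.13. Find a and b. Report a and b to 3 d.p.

Var = (CV·μ)² = (0.13×0.64)² = 0.006922.
a+b = μ(1−μ)/Var − 1 = 0.2304/0.006922 − 1 = 32.2840.
Thus a = 0.64·32.2840 = 20.662 and b = 0.36·32.2840 = 11.622.

a = 20.662, b = 11.622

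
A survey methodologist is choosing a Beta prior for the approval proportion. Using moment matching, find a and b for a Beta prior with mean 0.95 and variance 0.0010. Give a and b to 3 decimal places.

a = 44.175, b = 2.325

Write ν = a+b; then a = μν and Var = μ(1−μ)/(ν+1).
ν = μ(1−μ)/Var − 1 = 0.0475/0.0010 − 1 = 46.5000.
a = 0.95·46.5000 = 44.175, b = 0.05·46.5000 = 2.325.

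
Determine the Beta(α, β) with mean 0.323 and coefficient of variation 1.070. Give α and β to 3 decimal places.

α = 0.268, β = 0.562

Var = (CV·μ)² = (1.070×0.323)² = 0.119446.
α+β = μ(1−μ)/Var − 1 = 0.218671/0.119446 − 1 = 0.8307.
Thus α = 0.323·0.8307 = 0.268 and β = 0.677·0.8307 = 0.562.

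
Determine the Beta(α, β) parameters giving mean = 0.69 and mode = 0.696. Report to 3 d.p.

α = 45.080, β = 20.253

With s = α+β: μ = α/s and mode = (α−1)/(s−2). Eliminating α = μs,
μs − 1 = m(s−2) ⇒ s(μ−m) = 1−2m ⇒ s = -0.392/-0.006 = 65.3333.
So α = μs = 45.080, β = (1−μ)s = 20.253.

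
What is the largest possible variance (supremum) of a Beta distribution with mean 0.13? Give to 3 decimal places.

0.113

Var = μ(1−μ)/(α+β+1), which approaches μ(1−μ) as α+β → 0.
So the supremum is μ(1−μ) = 0.13×0.87 = 0.113.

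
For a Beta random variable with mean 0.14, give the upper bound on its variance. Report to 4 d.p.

0.1204

For fixed mean μ the Beta variance is μ(1−μ)/(α+β+1), increasing as α+β decreases.
Its least upper bound (not attained) is μ(1−μ) = 0.14·0.86 = 0.1204.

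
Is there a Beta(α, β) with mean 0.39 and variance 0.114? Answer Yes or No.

For any Beta, Var(X) < E[X]·(1−E[X]).
Here μ(1−μ) = 0.39×0.61 = 0.2379, and 0.114 < 0.2379.

Yes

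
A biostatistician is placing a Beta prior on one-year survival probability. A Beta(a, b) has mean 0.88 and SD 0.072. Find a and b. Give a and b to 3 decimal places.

a = 17.046, b = 2.324

Variance = 0.072² = 0.005184. The moment-matching identity a+b = μ(1−μ)/Var − 1 gives
a+b = 0.1056/0.005184 − 1 = 19.3704, so a = μ·19.3704 = 17.046 and b = (1−μ)·19.3704 = 2.324.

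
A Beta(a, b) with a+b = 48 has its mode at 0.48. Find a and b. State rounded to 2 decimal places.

Mode = (a−1)/(κ−2) with κ = a+b, so a−1 = 0.48·46 = 22.08.
a = 23.08; b = κ − a = 24.92.

a = 23.08, b = 24.92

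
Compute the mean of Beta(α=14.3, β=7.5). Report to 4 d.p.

0.6560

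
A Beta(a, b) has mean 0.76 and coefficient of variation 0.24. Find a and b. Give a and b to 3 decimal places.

σ = CV·μ = 0.24×0.76 = 0.18240, so σ² = 0.033270.
s+1 = μ(1−μ)/σ² = 0.1824/0.033270 = 5.4825, so s = a+b = 4.4825.
a = μs = 3.407, b = (1−μ)s = 1.076.

a = 3.407, b = 1.076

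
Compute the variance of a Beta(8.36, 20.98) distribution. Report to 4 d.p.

0.0067

α+β = 29.34 and αβ = 175.3928, so Var = αβ/[(α+β)²(α+β+1)] = 175.3928/26117.752104 = 0.0067.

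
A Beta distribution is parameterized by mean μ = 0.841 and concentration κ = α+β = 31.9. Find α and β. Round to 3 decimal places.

Split κ in proportion μ : (1−μ): α = 0.841·31.9 = 26.828, β = 31.9 − 26.828 = 5.072.

α = 26.828, β = 5.072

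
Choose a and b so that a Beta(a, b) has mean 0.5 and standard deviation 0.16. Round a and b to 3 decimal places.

σ² = 0.16² = 0.0256.
With s = a+b, Var = μ(1−μ)/(s+1), so s+1 = (0.5×0.5)/0.0256 = 9.7656 and s = 8.7656.
a = μs = 4.383, b = (1−μ)s = 4.383.

a = 4.383, b = 4.383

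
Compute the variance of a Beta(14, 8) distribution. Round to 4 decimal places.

0.0101

α+β = 22 and αβ = 112, so Var = αβ/[(α+β)²(α+β+1)] = 112/11132 = 0.0101.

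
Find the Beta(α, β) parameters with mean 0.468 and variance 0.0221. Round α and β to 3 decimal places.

Let s = α+β. The Beta variance is μ(1−μ)/(s+1).
So s+1 = μ(1−μ)/σ² = (0.468×0.532)/0.0221 = 0.248976/0.0221 = 11.2659, giving s = 10.2659.
Then α = μs = 0.468×10.2659 = 4.804 and β = (1−μ)s = 0.532×10.2659 = 5.461.

α = 4.804, β = 5.461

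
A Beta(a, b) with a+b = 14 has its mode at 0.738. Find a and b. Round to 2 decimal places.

Since the density peak of Beta(a,b) is at (a−1)/(a+b−2),
a = 1 + 0.738(14−2) = 9.86 and b = 14 − 9.86 = 4.14.

a = 9.86, b = 4.14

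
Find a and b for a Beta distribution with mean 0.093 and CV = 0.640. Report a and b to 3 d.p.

a = 2.121, b = 20.689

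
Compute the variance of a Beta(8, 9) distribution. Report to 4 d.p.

0.0138

μ = 8/17 = 0.470588; Var = μ(1−μ)/(α+β+1) = 0.2491349/18 = 0.0138.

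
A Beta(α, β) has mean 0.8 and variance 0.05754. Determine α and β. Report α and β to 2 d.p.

By moment matching, α+β = μ(1−μ)/σ² − 1 = (0.8·0.2)/0.05754 − 1 = 2.7807 − 1 = 1.7807.
Since α/(α+β) = μ, α = 0.8·1.7807 = 1.42 and β = 0.2·1.7807 = 0.36.

α = 1.42, β = 0.36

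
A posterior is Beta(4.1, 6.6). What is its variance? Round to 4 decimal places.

0.0202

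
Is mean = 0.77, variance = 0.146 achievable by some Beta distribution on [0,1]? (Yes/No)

Yes

For any Beta, Var(X) < E[X]·(1−E[X]).
Here μ(1−μ) = 0.77×0.23 = 0.1771, and 0.146 < 0.1771.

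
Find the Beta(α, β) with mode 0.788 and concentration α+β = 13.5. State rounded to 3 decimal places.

Since the density peak of Beta(α,β) is at (α−1)/(α+β−2),
α = 1 + 0.788(13.5−2) = 10.062 and β = 13.5 − 10.062 = 3.438.

α = 10.062, β = 3.438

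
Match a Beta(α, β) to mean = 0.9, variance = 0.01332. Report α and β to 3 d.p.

α = 5.181, β = 0.576

Write ν = α+β; then α = μν and Var = μ(1−μ)/(ν+1).
ν = μ(1−μ)/Var − 1 = 0.09/0.01332 − 1 = 5.7568.
α = 0.9·5.7568 = 5.181, β = 0.1·5.7568 = 0.576.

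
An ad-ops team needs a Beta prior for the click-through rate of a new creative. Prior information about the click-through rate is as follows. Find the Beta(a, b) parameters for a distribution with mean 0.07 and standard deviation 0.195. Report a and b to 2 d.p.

a = 0.05, b = 0.66

First σ² = 0.038025. Setting a = μn, b = (1−μ)n with n = a+b,
μ(1−μ)/(n+1) = 0.038025 ⇒ n+1 = 0.0651/0.038025 = 1.7120 ⇒ n = 0.7120.
Hence a = 0.07×0.7120 = 0.05, b = 0.93×0.7120 = 0.66.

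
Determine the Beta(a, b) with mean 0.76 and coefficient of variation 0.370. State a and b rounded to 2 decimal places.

a = 0.99, b = 0.31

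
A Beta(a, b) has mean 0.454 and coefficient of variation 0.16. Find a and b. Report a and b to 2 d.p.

σ = CV·μ = 0.16×0.454 = 0.07264, so σ² = 0.005277.
s+1 = μ(1−μ)/σ² = 0.247884/0.005277 = 46.9782, so s = a+b = 45.9782.
a = μs = 20.87, b = (1−μ)s = 25.10.

a = 20.87, b = 25.10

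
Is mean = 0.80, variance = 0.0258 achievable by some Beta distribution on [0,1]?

Yes

A Beta with mean μ has variance μ(1−μ)/(α+β+1) < μ(1−μ).
Here μ(1−μ) = 0.80×0.20 = 0.1600, and 0.0258 < 0.1600.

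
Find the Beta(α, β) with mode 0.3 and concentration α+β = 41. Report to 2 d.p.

α = 12.70, β = 28.30

For α,β>1 the mode is (α−1)/(α+β−2), so α = mode·(κ−2)+1 = 0.3×39+1 = 12.70.
And β = (1−mode)·(κ−2)+1 = 0.7×39+1 = 28.30.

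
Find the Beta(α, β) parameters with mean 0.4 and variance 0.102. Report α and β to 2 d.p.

Let s = α+β. The Beta variance is μ(1−μ)/(s+1).
So s+1 = μ(1−μ)/σ² = (0.4×0.6)/0.102 = 0.24/0.102 = 2.3529, giving s = 1.3529.
Then α = μs = 0.4×1.3529 = 0.54 and β = (1−μ)s = 0.6×1.3529 = 0.81.

α = 0.54, β = 0.81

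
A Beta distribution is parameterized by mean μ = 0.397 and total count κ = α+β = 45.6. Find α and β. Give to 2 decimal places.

α = 18.10, β = 27.50

α = μκ = 0.397×45.6 = 18.10 and β = (1−μ)κ = 0.603×45.6 = 27.50.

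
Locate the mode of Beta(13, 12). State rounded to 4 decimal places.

0.5217

The density x^(α−1)(1−x)^(β−1) is maximised at (α−1)/(α+β−2) = 12/23 = 0.5217.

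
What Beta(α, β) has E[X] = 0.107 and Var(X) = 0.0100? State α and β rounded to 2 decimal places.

By moment matching, α+β = μ(1−μ)/σ² − 1 = (0.107·0.893)/0.0100 − 1 = 9.5551 − 1 = 8.5551.
Since α/(α+β) = μ, α = 0.107·8.5551 = 0.92 and β = 0.893·8.5551 = 7.64.

α = 0.92, β = 7.64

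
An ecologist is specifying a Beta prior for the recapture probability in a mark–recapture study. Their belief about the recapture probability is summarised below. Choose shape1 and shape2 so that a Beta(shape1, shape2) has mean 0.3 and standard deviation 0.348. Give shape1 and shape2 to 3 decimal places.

shape1 = 0.220, shape2 = 0.514

First σ² = 0.121104. Setting shape1 = μn, shape2 = (1−μ)n with n = shape1+shape2,
μ(1−μ)/(n+1) = 0.121104 ⇒ n+1 = 0.21/0.121104 = 1.7340 ⇒ n = 0.7340.
Hence shape1 = 0.3×0.7340 = 0.220, shape2 = 0.7×0.7340 = 0.514.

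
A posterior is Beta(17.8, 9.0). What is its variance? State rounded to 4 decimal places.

0.0080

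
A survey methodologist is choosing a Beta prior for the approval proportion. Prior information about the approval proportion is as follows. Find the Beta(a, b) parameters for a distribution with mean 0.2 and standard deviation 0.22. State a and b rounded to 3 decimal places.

a = 0.461, b = 1.845

Variance = 0.22² = 0.0484. The moment-matching identity a+b = μ(1−μ)/Var − 1 gives
a+b = 0.16/0.0484 − 1 = 2.3058, so a = μ·2.3058 = 0.461 and b = (1−μ)·2.3058 = 1.845.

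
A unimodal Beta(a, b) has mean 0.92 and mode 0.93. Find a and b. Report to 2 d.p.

a = 79.12, b = 6.88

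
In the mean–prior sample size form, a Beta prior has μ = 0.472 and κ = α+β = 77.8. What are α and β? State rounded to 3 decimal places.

α = μκ = 0.472×77.8 = 36.722 and β = (1−μ)κ = 0.528×77.8 = 41.078.

α = 36.722, β = 41.078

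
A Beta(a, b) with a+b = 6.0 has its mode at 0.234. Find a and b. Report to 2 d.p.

a = 1.94, b = 4.06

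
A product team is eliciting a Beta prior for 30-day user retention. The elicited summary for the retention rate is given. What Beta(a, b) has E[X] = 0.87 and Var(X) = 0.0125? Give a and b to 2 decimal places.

By moment matching, a+b = μ(1−μ)/σ² − 1 = (0.87·0.13)/0.0125 − 1 = 9.0480 − 1 = 8.0480.
Since a/(a+b) = μ, a = 0.87·8.0480 = 7.00 and b = 0.13·8.0480 = 1.05.

a = 7.00, b = 1.05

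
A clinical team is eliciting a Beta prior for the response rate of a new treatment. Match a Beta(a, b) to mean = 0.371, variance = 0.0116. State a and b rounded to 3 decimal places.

By moment matching, a+b = μ(1−μ)/σ² − 1 = (0.371·0.629)/0.0116 − 1 = 20.1172 − 1 = 19.1172.
Since a/(a+b) = μ, a = 0.371·19.1172 = 7.092 and b = 0.629·19.1172 = 12.025.

a = 7.092, b = 12.025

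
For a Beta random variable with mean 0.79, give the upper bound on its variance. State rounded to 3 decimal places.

0.166

Var = μ(1−μ)/(α+β+1), which approaches μ(1−μ) as α+β → 0.
So the supremum is μ(1−μ) = 0.79×0.21 = 0.166.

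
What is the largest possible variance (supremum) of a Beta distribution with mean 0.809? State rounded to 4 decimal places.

0.1545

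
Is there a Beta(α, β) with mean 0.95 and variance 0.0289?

Yes

For any Beta, Var(X) < E[X]·(1−E[X]).
Here μ(1−μ) = 0.95×0.05 = 0.0475, and 0.0289 < 0.0475.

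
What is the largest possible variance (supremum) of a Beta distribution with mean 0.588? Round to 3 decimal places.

0.242

For fixed mean μ the Beta variance is μ(1−μ)/(α+β+1), increasing as α+β decreases.
Its least upper bound (not attained) is μ(1−μ) = 0.588·0.412 = 0.242.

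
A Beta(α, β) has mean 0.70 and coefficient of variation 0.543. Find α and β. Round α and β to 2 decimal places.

σ = CV·μ = 0.543×0.70 = 0.38010, so σ² = 0.144476.
s+1 = μ(1−μ)/σ² = 0.2100/0.144476 = 1.4535, so s = α+β = 0.4535.
α = μs = 0.32, β = (1−μ)s = 0.14.

α = 0.32, β = 0.14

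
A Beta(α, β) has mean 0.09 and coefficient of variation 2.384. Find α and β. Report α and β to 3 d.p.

Var = (CV·μ)² = (2.384×0.09)² = 0.046036.
α+β = μ(1−μ)/Var − 1 = 0.0819/0.046036 − 1 = 0.7790.
Thus α = 0.09·0.7790 = 0.070 and β = 0.91·0.7790 = 0.709.

α = 0.070, β = 0.709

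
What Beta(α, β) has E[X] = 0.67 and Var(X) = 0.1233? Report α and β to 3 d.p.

Write ν = α+β; then α = μν and Var = μ(1−μ)/(ν+1).
ν = μ(1−μ)/Var − 1 = 0.2211/0.1233 − 1 = 0.7932.
α = 0.67·0.7932 = 0.531, β = 0.33·0.7932 = 0.262.

α = 0.531, β = 0.262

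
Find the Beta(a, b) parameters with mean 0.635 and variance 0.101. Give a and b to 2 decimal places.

a = 0.82, b = 0.47

Let s = a+b. The Beta variance is μ(1−μ)/(s+1).
So s+1 = μ(1−μ)/σ² = (0.635×0.365)/0.101 = 0.231775/0.101 = 2.2948, giving s = 1.2948.
Then a = μs = 0.635×1.2948 = 0.82 and b = (1−μ)s = 0.365×1.2948 = 0.47.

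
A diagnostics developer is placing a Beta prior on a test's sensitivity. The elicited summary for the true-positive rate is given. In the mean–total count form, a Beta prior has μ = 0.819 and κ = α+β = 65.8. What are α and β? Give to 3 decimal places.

α = μκ = 0.819×65.8 = 53.890 and β = (1−μ)κ = 0.181×65.8 = 11.910.

α = 53.890, β = 11.910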